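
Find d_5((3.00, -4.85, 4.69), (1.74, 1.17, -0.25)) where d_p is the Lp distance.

(Σ|x_i - y_i|^5)^(1/5) = (|3 - 1.74|^5 + |-4.85 - 1.17|^5 + |4.69 - (-0.25)|^5)^(1/5)
= (1.26^5 + 6.02^5 + 4.94^5)^(1/5) ≈ (3.1758 + 7906.4669 + 2941.9463)^(1/5) = (10851.589)^(1/5) ≈ 6.4136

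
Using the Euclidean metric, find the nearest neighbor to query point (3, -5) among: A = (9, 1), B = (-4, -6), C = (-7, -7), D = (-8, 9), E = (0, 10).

Distances: d(A) ≈ 8.4853, d(B) ≈ 7.0711, d(C) ≈ 10.198, d(D) ≈ 17.8045, d(E) ≈ 15.2971. Nearest: B = (-4, -6) with distance 7.0711.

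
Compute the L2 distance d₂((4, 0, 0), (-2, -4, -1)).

√(Σ(x_i - y_i)²) = √((4 - (-2))² + (0 - (-4))² + (0 - (-1))²)
= √(6² + 4² + 1²) = √(36 + 16 + 1) = √53 ≈ 7.2801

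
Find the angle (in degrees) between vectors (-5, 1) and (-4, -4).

With u = (-5, 1), v = (-4, -4):
u·v = (-5)·(-4) + 1·(-4) = 20 + (-4) = 16.
|u| = √((-5)² + 1²) = √26, |v| = √((-4)² + (-4)²) = √32, so |u||v| = √(26·32) = √832.
cos θ = (u·v)/(|u||v|) = 16/√832 ≈ 0.5547
θ = arccos(0.5547) ≈ 56.31°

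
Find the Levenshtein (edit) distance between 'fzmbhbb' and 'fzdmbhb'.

Let D[i][j] be the edit distance between the first i characters of 'fzmbhbb' and the first j characters of 'fzdmbhb', with D[i][0] = i, D[0][j] = j, and D[i][j] = D[i-1][j-1] if the characters match, else 1 + min(D[i-1][j], D[i][j-1], D[i-1][j-1]). Filling the table (rows: prefixes of 'fzmbhbb', columns: prefixes of 'fzdmbhb'):
     ε  f  z  d  m  b  h  b
  ε  0  1  2  3  4  5  6  7
  f  1  0  1  2  3  4  5  6
  z  2  1  0  1  2  3  4  5
  m  3  2  1  1  1  2  3  4
  b  4  3  2  2  2  1  2  3
  h  5  4  3  3  3  2  1  2
  b  6  5  4  4  4  3  2  1
  b  7  6  5  5  5  4  3  2
The bottom-right entry gives D[7][7] = 2, so no sequence of fewer than 2 edits works. Backtracking through the table gives one optimal edit sequence (2 edits):
  fzmbhbb → fzdmbhbb (ins d @3)
  fzdmbhbb → fzdmbhb (del b @7)
Edit distance = 2.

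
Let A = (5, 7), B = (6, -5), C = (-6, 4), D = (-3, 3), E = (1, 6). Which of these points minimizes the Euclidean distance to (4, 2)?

Distances: d(A) ≈ 5.099, d(B) ≈ 7.2801, d(C) ≈ 10.198, d(D) ≈ 7.0711, d(E) = 5. Nearest: E = (1, 6) with distance 5.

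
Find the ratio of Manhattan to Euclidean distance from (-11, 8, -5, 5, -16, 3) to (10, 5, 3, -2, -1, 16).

L1 = |-11 - 10| + |8 - 5| + |-5 - 3| + |5 - (-2)| + |-16 - (-1)| + |3 - 16| = 21 + 3 + 8 + 7 + 15 + 13 = 67
L2 = √(21² + 3² + 8² + 7² + 15² + 13²) = √957 ≈ 30.9354
L1 ≥ L2 always (equality iff movement is along one axis); L1 > L2 here.
Ratio L1/L2 = 67/√957 ≈ 2.1658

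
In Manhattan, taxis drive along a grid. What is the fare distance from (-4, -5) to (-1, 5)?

Σ|x_i - y_i| = |-4 - (-1)| + |-5 - 5| = 3 + 10 = 13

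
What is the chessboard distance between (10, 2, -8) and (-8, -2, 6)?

max(|x_i - y_i|) = max(|10 - (-8)|, |2 - (-2)|, |-8 - 6|) = max(18, 4, 14) = 18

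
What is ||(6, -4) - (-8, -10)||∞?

max(|x_i - y_i|) = max(|6 - (-8)|, |-4 - (-10)|) = max(14, 6) = 14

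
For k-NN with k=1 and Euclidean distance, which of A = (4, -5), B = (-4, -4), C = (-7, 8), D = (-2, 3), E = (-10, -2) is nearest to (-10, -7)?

Distances: d(A) ≈ 14.1421, d(B) ≈ 6.7082, d(C) ≈ 15.2971, d(D) ≈ 12.8062, d(E) = 5. Nearest: E = (-10, -2) with distance 5.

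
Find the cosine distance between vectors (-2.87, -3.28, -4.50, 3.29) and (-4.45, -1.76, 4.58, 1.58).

With u = (-2.87, -3.28, -4.50, 3.29), v = (-4.45, -1.76, 4.58, 1.58):
u·v = (-2.87)·(-4.45) + (-3.28)·(-1.76) + (-4.5)·4.58 + 3.29·1.58 = 12.7715 + 5.7728 + (-20.61) + 5.1982 = 3.1325.
|u| = √((-2.87)² + (-3.28)² + (-4.5)² + 3.29²) = √(8.2369 + 10.7584 + 20.25 + 10.8241) = √50.0694, |v| = √((-4.45)² + (-1.76)² + 4.58² + 1.58²) = √(19.8025 + 3.0976 + 20.9764 + 2.4964) = √46.3729.
cos θ = (u·v)/(|u||v|) = 3.1325/(√50.0694·√46.3729) ≈ 0.065
Cosine distance = 1 - cos θ ≈ 1 - 0.065 = 0.935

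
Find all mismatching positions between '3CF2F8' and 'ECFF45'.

Differing positions: 1, 4, 5, 6. Hamming distance = 4.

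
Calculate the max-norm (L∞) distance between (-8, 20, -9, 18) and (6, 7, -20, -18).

max(|x_i - y_i|) = max(|-8 - 6|, |20 - 7|, |-9 - (-20)|, |18 - (-18)|) = max(14, 13, 11, 36) = 36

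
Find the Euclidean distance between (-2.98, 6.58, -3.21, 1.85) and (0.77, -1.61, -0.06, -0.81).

√(Σ(x_i - y_i)²) = √((-2.98 - 0.77)² + (6.58 - (-1.61))² + (-3.21 - (-0.06))² + (1.85 - (-0.81))²)
= √((-3.75)² + 8.19² + (-3.15)² + 2.66²) = √(14.0625 + 67.0761 + 9.9225 + 7.0756) = √98.1367 ≈ 9.9064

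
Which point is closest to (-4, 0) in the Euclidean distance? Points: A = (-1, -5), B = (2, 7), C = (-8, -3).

Distances: d(A) ≈ 5.831, d(B) ≈ 9.2195, d(C) = 5. Nearest: C = (-8, -3) with distance 5.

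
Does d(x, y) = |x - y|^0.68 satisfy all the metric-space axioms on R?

Yes. With 0 < p = 0.68 ≤ 1, d(x,y) = |x-y|^0.68 is a metric on R. Non-negativity and symmetry are immediate; |x-y|^0.68 = 0 ⟺ |x-y| = 0 ⟺ x = y. For the triangle inequality, the function t ↦ t^0.68 is subadditive on [0,∞) when p ≤ 1, so |x-z|^0.68 ≤ (|x-y| + |y-z|)^0.68 ≤ |x-y|^0.68 + |y-z|^0.68.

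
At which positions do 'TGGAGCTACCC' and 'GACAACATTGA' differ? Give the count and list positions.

Differing positions: 1, 2, 3, 5, 7, 8, 9, 10, 11. Hamming distance = 9.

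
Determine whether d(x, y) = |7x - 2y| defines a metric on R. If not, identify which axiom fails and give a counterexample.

No. d fails symmetry: d(7, 1) = |7·7 - 2·1| = |47| = 47, but d(1, 7) = |7·1 - 2·7| = |-7| = 7. Since 47 ≠ 7, d(x,y) ≠ d(y,x) in general.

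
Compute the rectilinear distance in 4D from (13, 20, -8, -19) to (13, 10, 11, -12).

Σ|x_i - y_i| = |13 - 13| + |20 - 10| + |-8 - 11| + |-19 - (-12)| = 0 + 10 + 19 + 7 = 36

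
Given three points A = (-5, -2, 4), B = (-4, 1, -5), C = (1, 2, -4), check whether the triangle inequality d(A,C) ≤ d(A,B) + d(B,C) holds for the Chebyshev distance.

d(A,B) = max(1, 3, 9) = 9, d(B,C) = max(5, 1, 1) = 5, d(A,C) = max(6, 4, 8) = 8.
d(A,C) = 8 ≤ 9 + 5 = 14. Triangle inequality is satisfied.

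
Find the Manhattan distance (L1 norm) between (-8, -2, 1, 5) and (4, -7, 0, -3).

Σ|x_i - y_i| = |-8 - 4| + |-2 - (-7)| + |1 - 0| + |5 - (-3)| = 12 + 5 + 1 + 8 = 26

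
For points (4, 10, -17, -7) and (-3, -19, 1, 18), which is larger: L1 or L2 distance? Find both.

L1 = |4 - (-3)| + |10 - (-19)| + |-17 - 1| + |-7 - 18| = 7 + 29 + 18 + 25 = 79
L2 = √(7² + 29² + 18² + 25²) = √1839 ≈ 42.8836
L1 ≥ L2 always (equality iff movement is along one axis); L1 > L2 here.
Ratio L1/L2 = 79/√1839 ≈ 1.8422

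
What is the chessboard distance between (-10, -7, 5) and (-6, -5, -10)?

max(|x_i - y_i|) = max(|-10 - (-6)|, |-7 - (-5)|, |5 - (-10)|) = max(4, 2, 15) = 15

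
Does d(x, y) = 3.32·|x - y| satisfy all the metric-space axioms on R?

Yes. Since |x - y| is a metric on R and 3.32 > 0, the positive scalar multiple 3.32·|x - y| is also a metric: scaling by a positive constant preserves non-negativity, identity (d=0 ⟺ |x-y|=0 ⟺ x=y), symmetry, and the triangle inequality.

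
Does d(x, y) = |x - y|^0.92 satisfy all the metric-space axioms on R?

Yes. With 0 < p = 0.92 ≤ 1, d(x,y) = |x-y|^0.92 is a metric on R. Non-negativity and symmetry are immediate; |x-y|^0.92 = 0 ⟺ |x-y| = 0 ⟺ x = y. For the triangle inequality, the function t ↦ t^0.92 is subadditive on [0,∞) when p ≤ 1, so |x-z|^0.92 ≤ (|x-y| + |y-z|)^0.92 ≤ |x-y|^0.92 + |y-z|^0.92.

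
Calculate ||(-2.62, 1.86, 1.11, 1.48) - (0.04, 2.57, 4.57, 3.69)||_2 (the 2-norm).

(Σ|x_i - y_i|^2)^(1/2) = (|-2.62 - 0.04|^2 + |1.86 - 2.57|^2 + |1.11 - 4.57|^2 + |1.48 - 3.69|^2)^(1/2)
= (2.66^2 + 0.71^2 + 3.46^2 + 2.21^2)^(1/2) = (7.0756 + 0.5041 + 11.9716 + 4.8841)^(1/2) = (24.4354)^(1/2) ≈ 4.9432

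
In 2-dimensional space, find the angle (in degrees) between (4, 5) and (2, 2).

With u = (4, 5), v = (2, 2):
u·v = 4·2 + 5·2 = 8 + 10 = 18.
|u| = √(4² + 5²) = √41, |v| = √(2² + 2²) = √8, so |u||v| = √(41·8) = √328.
cos θ = (u·v)/(|u||v|) = 18/√328 ≈ 0.993884
θ = arccos(0.993884) ≈ 6.34°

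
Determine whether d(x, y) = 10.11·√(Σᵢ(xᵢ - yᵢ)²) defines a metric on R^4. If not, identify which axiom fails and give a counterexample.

Yes. The L2 (Euclidean) norm induces a metric on R^4, and multiplying a metric by a positive constant 10.11 > 0 preserves all four axioms: non-negativity (10.11·||x-y|| ≥ 0), identity (10.11·||x-y|| = 0 ⟺ ||x-y|| = 0 ⟺ x = y), symmetry (||x-y|| = ||y-x||), and the triangle inequality (10.11·||x-z|| ≤ 10.11·||x-y|| + 10.11·||y-z||). So d is a metric.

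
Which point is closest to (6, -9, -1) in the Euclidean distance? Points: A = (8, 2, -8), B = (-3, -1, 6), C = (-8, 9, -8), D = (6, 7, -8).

Distances: d(A) ≈ 13.1909, d(B) ≈ 13.9284, d(C) ≈ 23.8537, d(D) ≈ 17.4642. Nearest: A = (8, 2, -8) with distance 13.1909.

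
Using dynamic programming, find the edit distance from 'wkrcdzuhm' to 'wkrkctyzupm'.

Let D[i][j] be the edit distance between the first i characters of 'wkrcdzuhm' and the first j characters of 'wkrkctyzupm', with D[i][0] = i, D[0][j] = j, and D[i][j] = D[i-1][j-1] if the characters match, else 1 + min(D[i-1][j], D[i][j-1], D[i-1][j-1]). Filling the table (rows: prefixes of 'wkrcdzuhm', columns: prefixes of 'wkrkctyzupm'):
     ε  w  k  r  k  c  t  y  z  u  p  m
  ε  0  1  2  3  4  5  6  7  8  9 10 11
  w  1  0  1  2  3  4  5  6  7  8  9 10
  k  2  1  0  1  2  3  4  5  6  7  8  9
  r  3  2  1  0  1  2  3  4  5  6  7  8
  c  4  3  2  1  1  1  2  3  4  5  6  7
  d  5  4  3  2  2  2  2  3  4  5  6  7
  z  6  5  4  3  3  3  3  3  3  4  5  6
  u  7  6  5  4  4  4  4  4  4  3  4  5
  h  8  7  6  5  5  5  5  5  5  4  4  5
  m  9  8  7  6  6  6  6  6  6  5  5  4
The bottom-right entry gives D[9][11] = 4, so no sequence of fewer than 4 edits works. Backtracking through the table gives one optimal edit sequence (4 edits):
  wkrcdzuhm → wkrkcdzuhm (ins k @4)
  wkrkcdzuhm → wkrkctdzuhm (ins t @6)
  wkrkctdzuhm → wkrkctyzuhm (sub d→y @7)
  wkrkctyzuhm → wkrkctyzupm (sub h→p @10)
Edit distance = 4.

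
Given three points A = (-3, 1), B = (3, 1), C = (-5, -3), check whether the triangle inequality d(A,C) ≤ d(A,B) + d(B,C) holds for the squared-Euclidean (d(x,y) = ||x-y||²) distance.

d(A,B) = 6² + 0² = 36, d(B,C) = 8² + 4² = 80, d(A,C) = 2² + 4² = 20.
d(A,C) = 20 ≤ 36 + 80 = 116. Triangle inequality is satisfied.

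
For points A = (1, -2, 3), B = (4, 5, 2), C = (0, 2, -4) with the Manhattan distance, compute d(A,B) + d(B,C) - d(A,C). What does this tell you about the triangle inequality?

d(A,B) = 3 + 7 + 1 = 11, d(B,C) = 4 + 3 + 6 = 13, d(A,C) = 1 + 4 + 7 = 12.
d(A,B) + d(B,C) - d(A,C) = 11 + 13 - 12 = 24 - 12 = 12. This is ≥ 0, so the triangle inequality holds for these points.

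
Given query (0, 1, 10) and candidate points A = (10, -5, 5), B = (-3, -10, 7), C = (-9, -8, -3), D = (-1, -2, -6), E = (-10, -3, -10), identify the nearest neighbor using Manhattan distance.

Distances: d(A) = 21, d(B) = 17, d(C) = 31, d(D) = 20, d(E) = 34. Nearest: B = (-3, -10, 7) with distance 17.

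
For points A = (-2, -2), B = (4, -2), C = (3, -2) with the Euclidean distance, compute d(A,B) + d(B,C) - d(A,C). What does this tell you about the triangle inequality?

d(A,B) = √(6² + 0²) = √36 = 6, d(B,C) = √(1² + 0²) = √1 = 1, d(A,C) = √(5² + 0²) = √25 = 5.
d(A,B) + d(B,C) - d(A,C) = 6 + 1 - 5 = 7 - 5 = 2. This is ≥ 0, so the triangle inequality holds for these points.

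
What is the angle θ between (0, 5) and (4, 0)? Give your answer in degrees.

With u = (0, 5), v = (4, 0):
u·v = 0·4 + 5·0 = 0 + 0 = 0.
|u| = √(0² + 5²) = √25, |v| = √(4² + 0²) = √16, so |u||v| = √(25·16) = √400 = 20.
cos θ = (u·v)/(|u||v|) = 0/20 = 0 (the vectors are orthogonal)
θ = arccos(0) = 90°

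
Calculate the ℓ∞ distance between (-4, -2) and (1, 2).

max(|x_i - y_i|) = max(|-4 - 1|, |-2 - 2|) = max(5, 4) = 5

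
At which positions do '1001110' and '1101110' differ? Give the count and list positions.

Differing positions: 2. Hamming distance = 1.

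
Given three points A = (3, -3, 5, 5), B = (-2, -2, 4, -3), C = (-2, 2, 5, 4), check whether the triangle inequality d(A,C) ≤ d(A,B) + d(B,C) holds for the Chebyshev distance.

d(A,B) = max(5, 1, 1, 8) = 8, d(B,C) = max(0, 4, 1, 7) = 7, d(A,C) = max(5, 5, 0, 1) = 5.
d(A,C) = 5 ≤ 8 + 7 = 15. Triangle inequality is satisfied.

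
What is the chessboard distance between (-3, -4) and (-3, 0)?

max(|x_i - y_i|) = max(|-3 - (-3)|, |-4 - 0|) = max(0, 4) = 4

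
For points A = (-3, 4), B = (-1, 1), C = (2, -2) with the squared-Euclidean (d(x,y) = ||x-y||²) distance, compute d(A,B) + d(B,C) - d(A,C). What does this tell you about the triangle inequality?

d(A,B) = 2² + 3² = 13, d(B,C) = 3² + 3² = 18, d(A,C) = 5² + 6² = 61.
d(A,B) + d(B,C) - d(A,C) = 13 + 18 - 61 = 31 - 61 = -30. This is < 0, so the triangle inequality FAILS for these points (squared-Euclidean is not a metric).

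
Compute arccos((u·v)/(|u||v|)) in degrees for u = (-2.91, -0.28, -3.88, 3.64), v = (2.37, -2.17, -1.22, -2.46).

With u = (-2.91, -0.28, -3.88, 3.64), v = (2.37, -2.17, -1.22, -2.46):
u·v = (-2.91)·2.37 + (-0.28)·(-2.17) + (-3.88)·(-1.22) + 3.64·(-2.46) = (-6.8967) + 0.6076 + 4.7336 + (-8.9544) = -10.5099.
|u| = √((-2.91)² + (-0.28)² + (-3.88)² + 3.64²) = √(8.4681 + 0.0784 + 15.0544 + 13.2496) = √36.8505, |v| = √(2.37² + (-2.17)² + (-1.22)² + (-2.46)²) = √(5.6169 + 4.7089 + 1.4884 + 6.0516) = √17.8658.
cos θ = (u·v)/(|u||v|) = -10.5099/(√36.8505·√17.8658) ≈ -0.409605
θ = arccos(-0.409605) ≈ 114.18°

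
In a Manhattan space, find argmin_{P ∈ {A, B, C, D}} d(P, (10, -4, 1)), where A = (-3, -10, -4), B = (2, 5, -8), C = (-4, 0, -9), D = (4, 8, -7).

Distances: d(A) = 24, d(B) = 26, d(C) = 28, d(D) = 26. Nearest: A = (-3, -10, -4) with distance 24.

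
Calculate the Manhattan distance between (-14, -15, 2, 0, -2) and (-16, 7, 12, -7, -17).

Σ|x_i - y_i| = |-14 - (-16)| + |-15 - 7| + |2 - 12| + |0 - (-7)| + |-2 - (-17)| = 2 + 22 + 10 + 7 + 15 = 56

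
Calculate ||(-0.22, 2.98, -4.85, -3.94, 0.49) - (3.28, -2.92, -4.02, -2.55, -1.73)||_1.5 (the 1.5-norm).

(Σ|x_i - y_i|^1.5)^(1/1.5) = (|-0.22 - 3.28|^1.5 + |2.98 - (-2.92)|^1.5 + |-4.85 - (-4.02)|^1.5 + |-3.94 - (-2.55)|^1.5 + |0.49 - (-1.73)|^1.5)^(1/1.5)
= (3.5^1.5 + 5.9^1.5 + 0.83^1.5 + 1.39^1.5 + 2.22^1.5)^(1/1.5) ≈ (6.5479 + 14.3311 + 0.7562 + 1.6388 + 3.3077)^(1/1.5) = (26.5817)^(1/1.5) ≈ 8.9068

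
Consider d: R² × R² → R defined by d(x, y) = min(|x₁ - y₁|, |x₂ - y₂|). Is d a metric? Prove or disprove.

No. d fails identity of indiscernibles: take x = (-1, 0) and y = (-1, 6). Then d(x,y) = min(|-1 - (-1)|, |0 - 6|) = min(0, 6) = 0, yet x ≠ y.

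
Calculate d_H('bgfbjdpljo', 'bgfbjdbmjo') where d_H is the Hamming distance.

Differing positions: 7, 8. Hamming distance = 2.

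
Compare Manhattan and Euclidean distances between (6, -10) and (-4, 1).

L1 = |6 - (-4)| + |-10 - 1| = 10 + 11 = 21
L2 = √(10² + 11²) = √221 ≈ 14.8661
L1 ≥ L2 always (equality iff movement is along one axis); L1 > L2 here.
Ratio L1/L2 = 21/√221 ≈ 1.4126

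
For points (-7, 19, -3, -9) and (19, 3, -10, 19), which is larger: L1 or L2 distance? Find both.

L1 = |-7 - 19| + |19 - 3| + |-3 - (-10)| + |-9 - 19| = 26 + 16 + 7 + 28 = 77
L2 = √(26² + 16² + 7² + 28²) = √1765 ≈ 42.0119
L1 ≥ L2 always (equality iff movement is along one axis); L1 > L2 here.
Ratio L1/L2 = 77/√1765 ≈ 1.8328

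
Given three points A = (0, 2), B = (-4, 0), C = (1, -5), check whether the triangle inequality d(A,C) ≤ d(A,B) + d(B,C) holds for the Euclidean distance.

d(A,B) = √(4² + 2²) = √20 ≈ 4.4721, d(B,C) = √(5² + 5²) = √50 ≈ 7.0711, d(A,C) = √(1² + 7²) = √50 ≈ 7.0711.
d(A,C) ≈ 7.0711 ≤ 4.4721 + 7.0711 = 11.5432. Triangle inequality is satisfied.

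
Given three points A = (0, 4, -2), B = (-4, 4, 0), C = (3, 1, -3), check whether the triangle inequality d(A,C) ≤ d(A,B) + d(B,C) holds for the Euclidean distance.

d(A,B) = √(4² + 0² + 2²) = √20 ≈ 4.4721, d(B,C) = √(7² + 3² + 3²) = √67 ≈ 8.1854, d(A,C) = √(3² + 3² + 1²) = √19 ≈ 4.3589.
d(A,C) ≈ 4.3589 ≤ 4.4721 + 8.1854 = 12.6575. Triangle inequality is satisfied.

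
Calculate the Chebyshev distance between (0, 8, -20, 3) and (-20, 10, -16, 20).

max(|x_i - y_i|) = max(|0 - (-20)|, |8 - 10|, |-20 - (-16)|, |3 - 20|) = max(20, 2, 4, 17) = 20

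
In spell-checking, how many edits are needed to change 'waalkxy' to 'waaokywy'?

Let D[i][j] be the edit distance between the first i characters of 'waalkxy' and the first j characters of 'waaokywy', with D[i][0] = i, D[0][j] = j, and D[i][j] = D[i-1][j-1] if the characters match, else 1 + min(D[i-1][j], D[i][j-1], D[i-1][j-1]). Filling the table (rows: prefixes of 'waalkxy', columns: prefixes of 'waaokywy'):
     ε  w  a  a  o  k  y  w  y
  ε  0  1  2  3  4  5  6  7  8
  w  1  0  1  2  3  4  5  6  7
  a  2  1  0  1  2  3  4  5  6
  a  3  2  1  0  1  2  3  4  5
  l  4  3  2  1  1  2  3  4  5
  k  5  4  3  2  2  1  2  3  4
  x  6  5  4  3  3  2  2  3  4
  y  7  6  5  4  4  3  2  3  3
The bottom-right entry gives D[7][8] = 3, so no sequence of fewer than 3 edits works. Backtracking through the table gives one optimal edit sequence (3 edits):
  waalkxy → waaokxy (sub l→o @4)
  waaokxy → waaokyxy (ins y @6)
  waaokyxy → waaokywy (sub x→w @7)
Edit distance = 3.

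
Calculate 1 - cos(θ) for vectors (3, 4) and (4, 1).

With u = (3, 4), v = (4, 1):
u·v = 3·4 + 4·1 = 12 + 4 = 16.
|u| = √(3² + 4²) = √25, |v| = √(4² + 1²) = √17, so |u||v| = √(25·17) = √425.
cos θ = (u·v)/(|u||v|) = 16/√425 ≈ 0.7761
Cosine distance = 1 - cos θ ≈ 1 - 0.7761 = 0.2239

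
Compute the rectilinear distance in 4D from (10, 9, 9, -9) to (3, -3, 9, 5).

Σ|x_i - y_i| = |10 - 3| + |9 - (-3)| + |9 - 9| + |-9 - 5| = 7 + 12 + 0 + 14 = 33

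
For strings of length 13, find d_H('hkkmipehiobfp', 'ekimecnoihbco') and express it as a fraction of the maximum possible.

Differing positions: 1, 3, 5, 6, 7, 8, 10, 12, 13. Hamming distance = 9. The maximum possible Hamming distance for length-13 strings is 13, so d_H/13 = 9/13 ≈ 0.6923.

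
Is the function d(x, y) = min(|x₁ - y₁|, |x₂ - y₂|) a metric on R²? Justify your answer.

No. d fails identity of indiscernibles: take x = (5, 0) and y = (5, 7). Then d(x,y) = min(|5 - 5|, |0 - 7|) = min(0, 7) = 0, yet x ≠ y.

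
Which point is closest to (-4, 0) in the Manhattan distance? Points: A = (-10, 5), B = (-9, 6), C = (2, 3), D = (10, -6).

Distances: d(A) = 11, d(B) = 11, d(C) = 9, d(D) = 20. Nearest: C = (2, 3) with distance 9.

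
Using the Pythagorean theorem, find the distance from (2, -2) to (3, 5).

√(Σ(x_i - y_i)²) = √((2 - 3)² + (-2 - 5)²)
= √((-1)² + (-7)²) = √(1 + 49) = √50 ≈ 7.0711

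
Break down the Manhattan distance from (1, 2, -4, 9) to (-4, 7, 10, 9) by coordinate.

Σ|x_i - y_i| = |1 - (-4)| + |2 - 7| + |-4 - 10| + |9 - 9| = 5 + 5 + 14 + 0 = 24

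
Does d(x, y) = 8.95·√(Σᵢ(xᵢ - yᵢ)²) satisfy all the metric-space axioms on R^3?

Yes. The L2 (Euclidean) norm induces a metric on R^3, and multiplying a metric by a positive constant 8.95 > 0 preserves all four axioms: non-negativity (8.95·||x-y|| ≥ 0), identity (8.95·||x-y|| = 0 ⟺ ||x-y|| = 0 ⟺ x = y), symmetry (||x-y|| = ||y-x||), and the triangle inequality (8.95·||x-z|| ≤ 8.95·||x-y|| + 8.95·||y-z||). So d is a metric.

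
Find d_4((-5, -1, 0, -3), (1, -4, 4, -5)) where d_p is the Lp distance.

(Σ|x_i - y_i|^4)^(1/4) = (|-5 - 1|^4 + |-1 - (-4)|^4 + |0 - 4|^4 + |-3 - (-5)|^4)^(1/4)
= (6^4 + 3^4 + 4^4 + 2^4)^(1/4) = (1296 + 81 + 256 + 16)^(1/4) = (1649)^(1/4) ≈ 6.3724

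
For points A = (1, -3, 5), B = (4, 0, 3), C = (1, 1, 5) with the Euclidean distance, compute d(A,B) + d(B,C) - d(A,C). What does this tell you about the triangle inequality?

d(A,B) = √(3² + 3² + 2²) = √22 ≈ 4.6904, d(B,C) = √(3² + 1² + 2²) = √14 ≈ 3.7417, d(A,C) = √(0² + 4² + 0²) = √16 = 4.
d(A,B) + d(B,C) - d(A,C) = 4.6904 + 3.7417 - 4 = 8.4321 - 4 = 4.4321 (to 4 decimal places). This is ≥ 0, so the triangle inequality holds for these points.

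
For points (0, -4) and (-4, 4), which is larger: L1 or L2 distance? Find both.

L1 = |0 - (-4)| + |-4 - 4| = 4 + 8 = 12
L2 = √(4² + 8²) = √80 ≈ 8.9443
L1 ≥ L2 always (equality iff movement is along one axis); L1 > L2 here.
Ratio L1/L2 = 12/√80 ≈ 1.3416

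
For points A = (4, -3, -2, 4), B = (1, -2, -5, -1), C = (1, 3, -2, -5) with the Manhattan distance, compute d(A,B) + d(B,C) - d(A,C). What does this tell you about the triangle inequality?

d(A,B) = 3 + 1 + 3 + 5 = 12, d(B,C) = 0 + 5 + 3 + 4 = 12, d(A,C) = 3 + 6 + 0 + 9 = 18.
d(A,B) + d(B,C) - d(A,C) = 12 + 12 - 18 = 24 - 18 = 6. This is ≥ 0, so the triangle inequality holds for these points.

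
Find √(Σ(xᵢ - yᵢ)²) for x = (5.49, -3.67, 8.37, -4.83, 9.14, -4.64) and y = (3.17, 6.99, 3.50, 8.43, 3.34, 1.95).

√(Σ(x_i - y_i)²) = √((5.49 - 3.17)² + (-3.67 - 6.99)² + (8.37 - 3.5)² + (-4.83 - 8.43)² + (9.14 - 3.34)² + (-4.64 - 1.95)²)
= √(2.32² + (-10.66)² + 4.87² + (-13.26)² + 5.8² + (-6.59)²) = √(5.3824 + 113.6356 + 23.7169 + 175.8276 + 33.64 + 43.4281) = √395.6306 ≈ 19.8905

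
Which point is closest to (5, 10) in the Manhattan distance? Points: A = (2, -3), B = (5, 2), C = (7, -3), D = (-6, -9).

Distances: d(A) = 16, d(B) = 8, d(C) = 15, d(D) = 30. Nearest: B = (5, 2) with distance 8.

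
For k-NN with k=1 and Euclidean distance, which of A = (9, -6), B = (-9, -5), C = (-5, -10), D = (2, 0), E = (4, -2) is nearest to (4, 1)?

Distances: d(A) ≈ 8.6023, d(B) ≈ 14.3178, d(C) ≈ 14.2127, d(D) ≈ 2.2361, d(E) = 3. Nearest: D = (2, 0) with distance 2.2361.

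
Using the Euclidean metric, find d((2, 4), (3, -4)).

√(Σ(x_i - y_i)²) = √((2 - 3)² + (4 - (-4))²)
= √((-1)² + 8²) = √(1 + 64) = √65 ≈ 8.0623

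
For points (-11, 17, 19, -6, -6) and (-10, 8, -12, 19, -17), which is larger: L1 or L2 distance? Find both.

L1 = |-11 - (-10)| + |17 - 8| + |19 - (-12)| + |-6 - 19| + |-6 - (-17)| = 1 + 9 + 31 + 25 + 11 = 77
L2 = √(1² + 9² + 31² + 25² + 11²) = √1789 ≈ 42.2966
L1 ≥ L2 always (equality iff movement is along one axis); L1 > L2 here.
Ratio L1/L2 = 77/√1789 ≈ 1.8205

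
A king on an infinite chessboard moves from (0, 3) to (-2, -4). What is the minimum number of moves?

max(|x_i - y_i|) = max(|0 - (-2)|, |3 - (-4)|) = max(2, 7) = 7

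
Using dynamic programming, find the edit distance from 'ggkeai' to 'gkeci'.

Let D[i][j] be the edit distance between the first i characters of 'ggkeai' and the first j characters of 'gkeci', with D[i][0] = i, D[0][j] = j, and D[i][j] = D[i-1][j-1] if the characters match, else 1 + min(D[i-1][j], D[i][j-1], D[i-1][j-1]). Filling the table (rows: prefixes of 'ggkeai', columns: prefixes of 'gkeci'):
     ε  g  k  e  c  i
  ε  0  1  2  3  4  5
  g  1  0  1  2  3  4
  g  2  1  1  2  3  4
  k  3  2  1  2  3  4
  e  4  3  2  1  2  3
  a  5  4  3  2  2  3
  i  6  5  4  3  3  2
The bottom-right entry gives D[6][5] = 2, so no sequence of fewer than 2 edits works. Backtracking through the table gives one optimal edit sequence (2 edits):
  ggkeai → gkeai (del g @1)
  gkeai → gkeci (sub a→c @4)
Edit distance = 2.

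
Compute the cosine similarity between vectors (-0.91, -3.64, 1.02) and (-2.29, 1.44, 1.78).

With u = (-0.91, -3.64, 1.02), v = (-2.29, 1.44, 1.78):
u·v = (-0.91)·(-2.29) + (-3.64)·1.44 + 1.02·1.78 = 2.0839 + (-5.2416) + 1.8156 = -1.3421.
|u| = √((-0.91)² + (-3.64)² + 1.02²) = √(0.8281 + 13.2496 + 1.0404) = √15.1181, |v| = √((-2.29)² + 1.44² + 1.78²) = √(5.2441 + 2.0736 + 3.1684) = √10.4861.
cos θ = (u·v)/(|u||v|) = -1.3421/(√15.1181·√10.4861) ≈ -0.1066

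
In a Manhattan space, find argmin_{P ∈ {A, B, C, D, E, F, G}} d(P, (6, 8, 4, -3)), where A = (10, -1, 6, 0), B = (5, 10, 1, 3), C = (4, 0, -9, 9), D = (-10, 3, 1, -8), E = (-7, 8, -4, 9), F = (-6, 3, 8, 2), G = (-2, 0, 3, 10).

Distances: d(A) = 18, d(B) = 12, d(C) = 35, d(D) = 29, d(E) = 33, d(F) = 26, d(G) = 30. Nearest: B = (5, 10, 1, 3) with distance 12.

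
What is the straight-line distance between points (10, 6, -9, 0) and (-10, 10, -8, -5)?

√(Σ(x_i - y_i)²) = √((10 - (-10))² + (6 - 10)² + (-9 - (-8))² + (0 - (-5))²)
= √(20² + (-4)² + (-1)² + 5²) = √(400 + 16 + 1 + 25) = √442 ≈ 21.0238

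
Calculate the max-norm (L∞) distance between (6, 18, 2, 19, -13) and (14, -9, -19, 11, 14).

max(|x_i - y_i|) = max(|6 - 14|, |18 - (-9)|, |2 - (-19)|, |19 - 11|, |-13 - 14|) = max(8, 27, 21, 8, 27) = 27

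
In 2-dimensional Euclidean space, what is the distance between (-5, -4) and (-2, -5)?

√(Σ(x_i - y_i)²) = √((-5 - (-2))² + (-4 - (-5))²)
= √((-3)² + 1²) = √(9 + 1) = √10 ≈ 3.1623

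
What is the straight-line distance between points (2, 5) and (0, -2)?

√(Σ(x_i - y_i)²) = √((2 - 0)² + (5 - (-2))²)
= √(2² + 7²) = √(4 + 49) = √53 ≈ 7.2801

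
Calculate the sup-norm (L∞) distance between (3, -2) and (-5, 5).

max(|x_i - y_i|) = max(|3 - (-5)|, |-2 - 5|) = max(8, 7) = 8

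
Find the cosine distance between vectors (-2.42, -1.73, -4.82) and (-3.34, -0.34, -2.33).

With u = (-2.42, -1.73, -4.82), v = (-3.34, -0.34, -2.33):
u·v = (-2.42)·(-3.34) + (-1.73)·(-0.34) + (-4.82)·(-2.33) = 8.0828 + 0.5882 + 11.2306 = 19.9016.
|u| = √((-2.42)² + (-1.73)² + (-4.82)²) = √(5.8564 + 2.9929 + 23.2324) = √32.0817, |v| = √((-3.34)² + (-0.34)² + (-2.33)²) = √(11.1556 + 0.1156 + 5.4289) = √16.7001.
cos θ = (u·v)/(|u||v|) = 19.9016/(√32.0817·√16.7001) ≈ 0.8598
Cosine distance = 1 - cos θ ≈ 1 - 0.8598 = 0.1402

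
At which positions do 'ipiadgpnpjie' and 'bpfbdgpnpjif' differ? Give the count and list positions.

Differing positions: 1, 3, 4, 12. Hamming distance = 4.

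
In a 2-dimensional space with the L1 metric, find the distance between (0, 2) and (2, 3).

Σ|x_i - y_i| = |0 - 2| + |2 - 3| = 2 + 1 = 3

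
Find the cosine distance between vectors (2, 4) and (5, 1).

With u = (2, 4), v = (5, 1):
u·v = 2·5 + 4·1 = 10 + 4 = 14.
|u| = √(2² + 4²) = √20, |v| = √(5² + 1²) = √26, so |u||v| = √(20·26) = √520.
cos θ = (u·v)/(|u||v|) = 14/√520 ≈ 0.6139
Cosine distance = 1 - cos θ ≈ 1 - 0.6139 = 0.3861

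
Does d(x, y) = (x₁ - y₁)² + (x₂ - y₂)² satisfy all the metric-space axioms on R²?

No. The squared Euclidean distance fails the triangle inequality. Counterexample: x = (0, 0), y = (1, 2), z = (2, 4). d(x,z) = 2² + 4² = 20, but d(x,y) + d(y,z) = (1² + 2²) + (1² + 2²) = 5 + 5 = 10. Since 20 > 10, the triangle inequality is violated. (Note: √d, the ordinary Euclidean distance, IS a metric.)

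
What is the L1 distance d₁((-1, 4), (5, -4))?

Σ|x_i - y_i| = |-1 - 5| + |4 - (-4)| = 6 + 8 = 14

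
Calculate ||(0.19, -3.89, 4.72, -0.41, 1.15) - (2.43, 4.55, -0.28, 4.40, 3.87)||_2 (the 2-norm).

(Σ|x_i - y_i|^2)^(1/2) = (|0.19 - 2.43|^2 + |-3.89 - 4.55|^2 + |4.72 - (-0.28)|^2 + |-0.41 - 4.4|^2 + |1.15 - 3.87|^2)^(1/2)
= (2.24^2 + 8.44^2 + 5^2 + 4.81^2 + 2.72^2)^(1/2) = (5.0176 + 71.2336 + 25 + 23.1361 + 7.3984)^(1/2) = (131.7857)^(1/2) ≈ 11.4798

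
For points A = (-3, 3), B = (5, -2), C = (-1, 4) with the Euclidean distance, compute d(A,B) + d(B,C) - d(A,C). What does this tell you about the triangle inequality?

d(A,B) = √(8² + 5²) = √89 ≈ 9.434, d(B,C) = √(6² + 6²) = √72 ≈ 8.4853, d(A,C) = √(2² + 1²) = √5 ≈ 2.2361.
d(A,B) + d(B,C) - d(A,C) = 9.434 + 8.4853 - 2.2361 = 17.9193 - 2.2361 = 15.6832 (to 4 decimal places). This is ≥ 0, so the triangle inequality holds for these points.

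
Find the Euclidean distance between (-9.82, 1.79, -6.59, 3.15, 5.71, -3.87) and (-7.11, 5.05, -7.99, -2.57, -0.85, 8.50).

√(Σ(x_i - y_i)²) = √((-9.82 - (-7.11))² + (1.79 - 5.05)² + (-6.59 - (-7.99))² + (3.15 - (-2.57))² + (5.71 - (-0.85))² + (-3.87 - 8.5)²)
= √((-2.71)² + (-3.26)² + 1.4² + 5.72² + 6.56² + (-12.37)²) = √(7.3441 + 10.6276 + 1.96 + 32.7184 + 43.0336 + 153.0169) = √248.7006 ≈ 15.7702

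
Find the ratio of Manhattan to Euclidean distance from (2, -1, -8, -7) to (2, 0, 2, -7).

L1 = |2 - 2| + |-1 - 0| + |-8 - 2| + |-7 - (-7)| = 0 + 1 + 10 + 0 = 11
L2 = √(0² + 1² + 10² + 0²) = √101 ≈ 10.0499
L1 ≥ L2 always (equality iff movement is along one axis); L1 > L2 here.
Ratio L1/L2 = 11/√101 ≈ 1.0945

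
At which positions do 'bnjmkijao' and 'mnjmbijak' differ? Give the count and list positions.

Differing positions: 1, 5, 9. Hamming distance = 3.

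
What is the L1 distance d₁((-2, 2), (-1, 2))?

Σ|x_i - y_i| = |-2 - (-1)| + |2 - 2| = 1 + 0 = 1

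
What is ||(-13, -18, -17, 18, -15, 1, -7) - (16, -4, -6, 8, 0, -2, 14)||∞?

max(|x_i - y_i|) = max(|-13 - 16|, |-18 - (-4)|, |-17 - (-6)|, |18 - 8|, |-15 - 0|, |1 - (-2)|, |-7 - 14|) = max(29, 14, 11, 10, 15, 3, 21) = 29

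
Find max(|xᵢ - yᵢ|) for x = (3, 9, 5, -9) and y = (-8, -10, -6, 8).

max(|x_i - y_i|) = max(|3 - (-8)|, |9 - (-10)|, |5 - (-6)|, |-9 - 8|) = max(11, 19, 11, 17) = 19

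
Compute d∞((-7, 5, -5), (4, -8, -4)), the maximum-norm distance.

max(|x_i - y_i|) = max(|-7 - 4|, |5 - (-8)|, |-5 - (-4)|) = max(11, 13, 1) = 13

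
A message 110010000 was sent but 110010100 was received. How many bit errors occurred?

Differing positions: 7. Hamming distance = 1.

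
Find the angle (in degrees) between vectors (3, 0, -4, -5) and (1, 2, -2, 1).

With u = (3, 0, -4, -5), v = (1, 2, -2, 1):
u·v = 3·1 + 0·2 + (-4)·(-2) + (-5)·1 = 3 + 0 + 8 + (-5) = 6.
|u| = √(3² + 0² + (-4)² + (-5)²) = √50, |v| = √(1² + 2² + (-2)² + 1²) = √10, so |u||v| = √(50·10) = √500.
cos θ = (u·v)/(|u||v|) = 6/√500 ≈ 0.268328
θ = arccos(0.268328) ≈ 74.44°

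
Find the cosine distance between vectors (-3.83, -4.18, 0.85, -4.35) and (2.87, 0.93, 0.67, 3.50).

With u = (-3.83, -4.18, 0.85, -4.35), v = (2.87, 0.93, 0.67, 3.50):
u·v = (-3.83)·2.87 + (-4.18)·0.93 + 0.85·0.67 + (-4.35)·3.5 = (-10.9921) + (-3.8874) + 0.5695 + (-15.225) = -29.535.
|u| = √((-3.83)² + (-4.18)² + 0.85² + (-4.35)²) = √(14.6689 + 17.4724 + 0.7225 + 18.9225) = √51.7863, |v| = √(2.87² + 0.93² + 0.67² + 3.5²) = √(8.2369 + 0.8649 + 0.4489 + 12.25) = √21.8007.
cos θ = (u·v)/(|u||v|) = -29.535/(√51.7863·√21.8007) ≈ -0.879
Cosine distance = 1 - cos θ ≈ 1 - (-0.879) = 1.879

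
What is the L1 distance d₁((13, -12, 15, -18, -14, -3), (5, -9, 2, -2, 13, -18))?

Σ|x_i - y_i| = |13 - 5| + |-12 - (-9)| + |15 - 2| + |-18 - (-2)| + |-14 - 13| + |-3 - (-18)| = 8 + 3 + 13 + 16 + 27 + 15 = 82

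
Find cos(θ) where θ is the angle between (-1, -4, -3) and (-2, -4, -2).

With u = (-1, -4, -3), v = (-2, -4, -2):
u·v = (-1)·(-2) + (-4)·(-4) + (-3)·(-2) = 2 + 16 + 6 = 24.
|u| = √((-1)² + (-4)² + (-3)²) = √26, |v| = √((-2)² + (-4)² + (-2)²) = √24, so |u||v| = √(26·24) = √624.
cos θ = (u·v)/(|u||v|) = 24/√624 ≈ 0.9608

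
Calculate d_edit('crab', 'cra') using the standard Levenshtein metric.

Let D[i][j] be the edit distance between the first i characters of 'crab' and the first j characters of 'cra', with D[i][0] = i, D[0][j] = j, and D[i][j] = D[i-1][j-1] if the characters match, else 1 + min(D[i-1][j], D[i][j-1], D[i-1][j-1]). Filling the table (rows: prefixes of 'crab', columns: prefixes of 'cra'):
     ε  c  r  a
  ε  0  1  2  3
  c  1  0  1  2
  r  2  1  0  1
  a  3  2  1  0
  b  4  3  2  1
The bottom-right entry gives D[4][3] = 1, so no sequence of fewer than 1 edit works. Backtracking through the table gives one optimal edit sequence (1 edit):
  crab → cra (del b @4)
Edit distance = 1.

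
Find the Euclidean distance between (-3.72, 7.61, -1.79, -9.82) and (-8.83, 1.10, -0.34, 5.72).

√(Σ(x_i - y_i)²) = √((-3.72 - (-8.83))² + (7.61 - 1.1)² + (-1.79 - (-0.34))² + (-9.82 - 5.72)²)
= √(5.11² + 6.51² + (-1.45)² + (-15.54)²) = √(26.1121 + 42.3801 + 2.1025 + 241.4916) = √312.0863 ≈ 17.666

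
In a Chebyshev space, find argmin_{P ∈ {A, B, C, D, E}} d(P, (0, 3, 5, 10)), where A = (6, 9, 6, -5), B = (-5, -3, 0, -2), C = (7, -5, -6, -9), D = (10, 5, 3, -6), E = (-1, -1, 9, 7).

Distances: d(A) = 15, d(B) = 12, d(C) = 19, d(D) = 16, d(E) = 4. Nearest: E = (-1, -1, 9, 7) with distance 4.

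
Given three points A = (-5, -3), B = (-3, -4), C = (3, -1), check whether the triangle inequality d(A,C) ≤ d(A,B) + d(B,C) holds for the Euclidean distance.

d(A,B) = √(2² + 1²) = √5 ≈ 2.2361, d(B,C) = √(6² + 3²) = √45 ≈ 6.7082, d(A,C) = √(8² + 2²) = √68 ≈ 8.2462.
d(A,C) ≈ 8.2462 ≤ 2.2361 + 6.7082 = 8.9443. Triangle inequality is satisfied.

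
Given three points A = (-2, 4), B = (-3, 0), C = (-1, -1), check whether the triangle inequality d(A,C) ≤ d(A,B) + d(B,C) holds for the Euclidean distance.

d(A,B) = √(1² + 4²) = √17 ≈ 4.1231, d(B,C) = √(2² + 1²) = √5 ≈ 2.2361, d(A,C) = √(1² + 5²) = √26 ≈ 5.099.
d(A,C) ≈ 5.099 ≤ 4.1231 + 2.2361 = 6.3592. Triangle inequality is satisfied.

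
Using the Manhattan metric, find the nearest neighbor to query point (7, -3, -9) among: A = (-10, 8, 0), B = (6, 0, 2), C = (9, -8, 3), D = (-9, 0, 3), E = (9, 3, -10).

Distances: d(A) = 37, d(B) = 15, d(C) = 19, d(D) = 31, d(E) = 9. Nearest: E = (9, 3, -10) with distance 9.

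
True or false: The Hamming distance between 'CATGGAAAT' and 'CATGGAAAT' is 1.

Differing positions: none. Hamming distance = 0, so the claim that d_H = 1 is false.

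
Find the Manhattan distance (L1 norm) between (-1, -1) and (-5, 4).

Σ|x_i - y_i| = |-1 - (-5)| + |-1 - 4| = 4 + 5 = 9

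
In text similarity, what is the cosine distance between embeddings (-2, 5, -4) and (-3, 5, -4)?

With u = (-2, 5, -4), v = (-3, 5, -4):
u·v = (-2)·(-3) + 5·5 + (-4)·(-4) = 6 + 25 + 16 = 47.
|u| = √((-2)² + 5² + (-4)²) = √45, |v| = √((-3)² + 5² + (-4)²) = √50, so |u||v| = √(45·50) = √2250.
cos θ = (u·v)/(|u||v|) = 47/√2250 ≈ 0.9908
Cosine distance = 1 - cos θ ≈ 1 - 0.9908 = 0.0092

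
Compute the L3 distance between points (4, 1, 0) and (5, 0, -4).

(Σ|x_i - y_i|^3)^(1/3) = (|4 - 5|^3 + |1 - 0|^3 + |0 - (-4)|^3)^(1/3)
= (1^3 + 1^3 + 4^3)^(1/3) = (1 + 1 + 64)^(1/3) = (66)^(1/3) ≈ 4.0412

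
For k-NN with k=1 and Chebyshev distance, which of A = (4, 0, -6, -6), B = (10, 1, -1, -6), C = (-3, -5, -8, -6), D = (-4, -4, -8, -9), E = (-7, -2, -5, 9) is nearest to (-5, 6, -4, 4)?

Distances: d(A) = 10, d(B) = 15, d(C) = 11, d(D) = 13, d(E) = 8. Nearest: E = (-7, -2, -5, 9) with distance 8.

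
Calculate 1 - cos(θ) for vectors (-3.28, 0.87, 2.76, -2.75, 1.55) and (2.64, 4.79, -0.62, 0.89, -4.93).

With u = (-3.28, 0.87, 2.76, -2.75, 1.55), v = (2.64, 4.79, -0.62, 0.89, -4.93):
u·v = (-3.28)·2.64 + 0.87·4.79 + 2.76·(-0.62) + (-2.75)·0.89 + 1.55·(-4.93) = (-8.6592) + 4.1673 + (-1.7112) + (-2.4475) + (-7.6415) = -16.2921.
|u| = √((-3.28)² + 0.87² + 2.76² + (-2.75)² + 1.55²) = √(10.7584 + 0.7569 + 7.6176 + 7.5625 + 2.4025) = √29.0979, |v| = √(2.64² + 4.79² + (-0.62)² + 0.89² + (-4.93)²) = √(6.9696 + 22.9441 + 0.3844 + 0.7921 + 24.3049) = √55.3951.
cos θ = (u·v)/(|u||v|) = -16.2921/(√29.0979·√55.3951) ≈ -0.4058
Cosine distance = 1 - cos θ ≈ 1 - (-0.4058) = 1.4058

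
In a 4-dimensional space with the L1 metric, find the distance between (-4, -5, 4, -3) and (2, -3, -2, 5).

Σ|x_i - y_i| = |-4 - 2| + |-5 - (-3)| + |4 - (-2)| + |-3 - 5| = 6 + 2 + 6 + 8 = 22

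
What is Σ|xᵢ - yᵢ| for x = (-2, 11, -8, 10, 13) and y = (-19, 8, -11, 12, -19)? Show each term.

Σ|x_i - y_i| = |-2 - (-19)| + |11 - 8| + |-8 - (-11)| + |10 - 12| + |13 - (-19)| = 17 + 3 + 3 + 2 + 32 = 57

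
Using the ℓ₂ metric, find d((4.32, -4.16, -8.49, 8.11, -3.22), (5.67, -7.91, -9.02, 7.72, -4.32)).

√(Σ(x_i - y_i)²) = √((4.32 - 5.67)² + (-4.16 - (-7.91))² + (-8.49 - (-9.02))² + (8.11 - 7.72)² + (-3.22 - (-4.32))²)
= √((-1.35)² + 3.75² + 0.53² + 0.39² + 1.1²) = √(1.8225 + 14.0625 + 0.2809 + 0.1521 + 1.21) = √17.528 ≈ 4.1866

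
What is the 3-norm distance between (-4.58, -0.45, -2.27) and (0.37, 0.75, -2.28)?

(Σ|x_i - y_i|^3)^(1/3) = (|-4.58 - 0.37|^3 + |-0.45 - 0.75|^3 + |-2.27 - (-2.28)|^3)^(1/3)
= (4.95^3 + 1.2^3 + 0.01^3)^(1/3) ≈ (121.2874 + 1.728 + 0)^(1/3) = (123.0154)^(1/3) ≈ 4.9734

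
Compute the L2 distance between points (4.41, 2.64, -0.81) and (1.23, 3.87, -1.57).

(Σ|x_i - y_i|^2)^(1/2) = (|4.41 - 1.23|^2 + |2.64 - 3.87|^2 + |-0.81 - (-1.57)|^2)^(1/2)
= (3.18^2 + 1.23^2 + 0.76^2)^(1/2) = (10.1124 + 1.5129 + 0.5776)^(1/2) = (12.2029)^(1/2) ≈ 3.4933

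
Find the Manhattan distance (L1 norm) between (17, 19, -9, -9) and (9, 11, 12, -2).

Σ|x_i - y_i| = |17 - 9| + |19 - 11| + |-9 - 12| + |-9 - (-2)| = 8 + 8 + 21 + 7 = 44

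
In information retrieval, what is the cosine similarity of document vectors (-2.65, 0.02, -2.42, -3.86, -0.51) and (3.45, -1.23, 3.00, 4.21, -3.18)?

With u = (-2.65, 0.02, -2.42, -3.86, -0.51), v = (3.45, -1.23, 3.00, 4.21, -3.18):
u·v = (-2.65)·3.45 + 0.02·(-1.23) + (-2.42)·3 + (-3.86)·4.21 + (-0.51)·(-3.18) = (-9.1425) + (-0.0246) + (-7.26) + (-16.2506) + 1.6218 = -31.0559.
|u| = √((-2.65)² + 0.02² + (-2.42)² + (-3.86)² + (-0.51)²) = √(7.0225 + 0.0004 + 5.8564 + 14.8996 + 0.2601) = √28.039, |v| = √(3.45² + (-1.23)² + 3² + 4.21² + (-3.18)²) = √(11.9025 + 1.5129 + 9 + 17.7241 + 10.1124) = √50.2519.
cos θ = (u·v)/(|u||v|) = -31.0559/(√28.039·√50.2519) ≈ -0.8273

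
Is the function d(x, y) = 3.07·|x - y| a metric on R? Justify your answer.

Yes. Since |x - y| is a metric on R and 3.07 > 0, the positive scalar multiple 3.07·|x - y| is also a metric: scaling by a positive constant preserves non-negativity, identity (d=0 ⟺ |x-y|=0 ⟺ x=y), symmetry, and the triangle inequality.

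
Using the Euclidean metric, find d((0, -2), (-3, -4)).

√(Σ(x_i - y_i)²) = √((0 - (-3))² + (-2 - (-4))²)
= √(3² + 2²) = √(9 + 4) = √13 ≈ 3.6056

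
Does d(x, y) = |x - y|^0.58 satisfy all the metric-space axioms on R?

Yes. With 0 < p = 0.58 ≤ 1, d(x,y) = |x-y|^0.58 is a metric on R. Non-negativity and symmetry are immediate; |x-y|^0.58 = 0 ⟺ |x-y| = 0 ⟺ x = y. For the triangle inequality, the function t ↦ t^0.58 is subadditive on [0,∞) when p ≤ 1, so |x-z|^0.58 ≤ (|x-y| + |y-z|)^0.58 ≤ |x-y|^0.58 + |y-z|^0.58.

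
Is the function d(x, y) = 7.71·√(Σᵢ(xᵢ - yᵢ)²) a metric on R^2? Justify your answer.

Yes. The L2 (Euclidean) norm induces a metric on R^2, and multiplying a metric by a positive constant 7.71 > 0 preserves all four axioms: non-negativity (7.71·||x-y|| ≥ 0), identity (7.71·||x-y|| = 0 ⟺ ||x-y|| = 0 ⟺ x = y), symmetry (||x-y|| = ||y-x||), and the triangle inequality (7.71·||x-z|| ≤ 7.71·||x-y|| + 7.71·||y-z||). So d is a metric.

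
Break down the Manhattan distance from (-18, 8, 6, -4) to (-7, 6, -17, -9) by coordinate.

Σ|x_i - y_i| = |-18 - (-7)| + |8 - 6| + |6 - (-17)| + |-4 - (-9)| = 11 + 2 + 23 + 5 = 41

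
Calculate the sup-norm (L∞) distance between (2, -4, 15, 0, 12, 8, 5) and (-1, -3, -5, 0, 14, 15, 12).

max(|x_i - y_i|) = max(|2 - (-1)|, |-4 - (-3)|, |15 - (-5)|, |0 - 0|, |12 - 14|, |8 - 15|, |5 - 12|) = max(3, 1, 20, 0, 2, 7, 7) = 20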